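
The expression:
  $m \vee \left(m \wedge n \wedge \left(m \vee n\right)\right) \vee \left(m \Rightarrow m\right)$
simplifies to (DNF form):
$\text{True}$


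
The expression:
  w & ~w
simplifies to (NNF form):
False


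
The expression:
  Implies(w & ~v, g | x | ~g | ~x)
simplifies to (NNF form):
True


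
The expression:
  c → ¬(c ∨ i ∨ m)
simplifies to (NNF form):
¬c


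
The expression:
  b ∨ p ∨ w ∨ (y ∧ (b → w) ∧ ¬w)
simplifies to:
b ∨ p ∨ w ∨ y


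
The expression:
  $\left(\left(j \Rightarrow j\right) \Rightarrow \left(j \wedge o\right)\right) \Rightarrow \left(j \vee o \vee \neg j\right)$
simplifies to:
$\text{True}$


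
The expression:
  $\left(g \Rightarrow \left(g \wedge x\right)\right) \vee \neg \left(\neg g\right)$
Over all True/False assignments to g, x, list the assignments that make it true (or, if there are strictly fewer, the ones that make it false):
is always true.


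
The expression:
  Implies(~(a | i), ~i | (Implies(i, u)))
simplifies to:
True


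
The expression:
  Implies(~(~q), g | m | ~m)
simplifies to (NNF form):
True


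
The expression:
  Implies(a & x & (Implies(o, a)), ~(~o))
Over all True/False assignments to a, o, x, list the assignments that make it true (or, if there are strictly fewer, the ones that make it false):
is false only for:
  a=True, o=False, x=True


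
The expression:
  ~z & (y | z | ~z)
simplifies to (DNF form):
~z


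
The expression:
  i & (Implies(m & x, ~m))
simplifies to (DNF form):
(i & ~m) | (i & ~x)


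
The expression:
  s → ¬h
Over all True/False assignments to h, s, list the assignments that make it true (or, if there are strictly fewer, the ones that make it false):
is false only for:
  h=True, s=True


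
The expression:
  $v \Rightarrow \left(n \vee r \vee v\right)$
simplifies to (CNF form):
$\text{True}$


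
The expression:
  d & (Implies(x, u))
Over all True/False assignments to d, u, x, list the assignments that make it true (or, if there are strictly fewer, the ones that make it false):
is true only for:
  d=True, u=False, x=False;
  d=True, u=True, x=False;
  d=True, u=True, x=True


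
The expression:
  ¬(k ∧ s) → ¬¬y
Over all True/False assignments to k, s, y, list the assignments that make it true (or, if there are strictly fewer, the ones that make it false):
is false only for:
  k=False, s=False, y=False;
  k=False, s=True, y=False;
  k=True, s=False, y=False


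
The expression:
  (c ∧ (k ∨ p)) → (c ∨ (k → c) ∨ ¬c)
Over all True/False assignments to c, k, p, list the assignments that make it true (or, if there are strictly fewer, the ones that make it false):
is always true.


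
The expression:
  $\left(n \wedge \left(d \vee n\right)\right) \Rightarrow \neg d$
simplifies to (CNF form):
$\neg d \vee \neg n$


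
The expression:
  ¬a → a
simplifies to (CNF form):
a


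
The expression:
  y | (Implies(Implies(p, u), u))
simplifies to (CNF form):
p | u | y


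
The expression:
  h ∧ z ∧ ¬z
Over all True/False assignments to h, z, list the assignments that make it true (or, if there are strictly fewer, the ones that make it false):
is never true.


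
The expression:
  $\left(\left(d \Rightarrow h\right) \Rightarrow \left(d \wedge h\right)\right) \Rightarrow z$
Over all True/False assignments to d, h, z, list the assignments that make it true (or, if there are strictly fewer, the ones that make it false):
is false only for:
  d=True, h=False, z=False;
  d=True, h=True, z=False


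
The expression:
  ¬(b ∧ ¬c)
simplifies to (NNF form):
c ∨ ¬b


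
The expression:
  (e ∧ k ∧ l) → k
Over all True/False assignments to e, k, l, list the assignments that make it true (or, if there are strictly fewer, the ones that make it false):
is always true.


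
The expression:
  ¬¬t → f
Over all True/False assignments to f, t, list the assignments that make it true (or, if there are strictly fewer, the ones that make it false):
is false only for:
  f=False, t=True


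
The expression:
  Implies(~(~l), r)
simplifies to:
r | ~l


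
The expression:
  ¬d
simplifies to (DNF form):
¬d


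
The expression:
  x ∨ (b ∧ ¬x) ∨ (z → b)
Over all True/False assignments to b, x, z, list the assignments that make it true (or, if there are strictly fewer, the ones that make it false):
is false only for:
  b=False, x=False, z=True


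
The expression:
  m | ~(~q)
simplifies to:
m | q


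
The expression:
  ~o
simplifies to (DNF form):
~o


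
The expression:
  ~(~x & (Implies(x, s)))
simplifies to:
x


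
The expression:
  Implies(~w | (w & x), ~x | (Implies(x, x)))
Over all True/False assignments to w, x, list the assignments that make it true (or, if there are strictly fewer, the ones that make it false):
is always true.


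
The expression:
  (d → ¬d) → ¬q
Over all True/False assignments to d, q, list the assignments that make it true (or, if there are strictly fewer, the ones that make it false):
is false only for:
  d=False, q=True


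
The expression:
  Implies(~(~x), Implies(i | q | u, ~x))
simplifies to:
~x | (~i & ~q & ~u)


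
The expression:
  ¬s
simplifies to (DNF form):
¬s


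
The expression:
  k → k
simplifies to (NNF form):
True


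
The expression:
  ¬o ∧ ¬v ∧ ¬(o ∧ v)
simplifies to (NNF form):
¬o ∧ ¬v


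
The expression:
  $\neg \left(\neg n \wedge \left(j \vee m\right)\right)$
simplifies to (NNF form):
$n \vee \left(\neg j \wedge \neg m\right)$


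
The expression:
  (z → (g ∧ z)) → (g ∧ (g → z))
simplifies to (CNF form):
z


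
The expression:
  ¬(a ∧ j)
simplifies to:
¬a ∨ ¬j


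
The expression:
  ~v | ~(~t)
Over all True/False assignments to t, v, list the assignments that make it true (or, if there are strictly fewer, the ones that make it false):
is false only for:
  t=False, v=True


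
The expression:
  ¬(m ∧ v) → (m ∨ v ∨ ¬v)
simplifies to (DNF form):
True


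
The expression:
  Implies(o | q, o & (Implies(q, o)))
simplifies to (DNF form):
o | ~q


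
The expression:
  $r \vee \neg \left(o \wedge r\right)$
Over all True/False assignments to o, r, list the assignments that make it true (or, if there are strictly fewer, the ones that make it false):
is always true.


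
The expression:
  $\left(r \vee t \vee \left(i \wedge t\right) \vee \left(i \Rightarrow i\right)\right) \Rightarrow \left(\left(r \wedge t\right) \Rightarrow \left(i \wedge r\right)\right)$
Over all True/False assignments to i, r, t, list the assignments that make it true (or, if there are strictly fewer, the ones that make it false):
is false only for:
  i=False, r=True, t=True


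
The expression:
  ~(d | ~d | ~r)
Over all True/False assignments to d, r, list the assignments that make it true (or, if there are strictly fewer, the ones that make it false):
is never true.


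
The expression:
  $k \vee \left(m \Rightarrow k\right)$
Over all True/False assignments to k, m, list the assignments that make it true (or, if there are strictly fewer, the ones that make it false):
is false only for:
  k=False, m=True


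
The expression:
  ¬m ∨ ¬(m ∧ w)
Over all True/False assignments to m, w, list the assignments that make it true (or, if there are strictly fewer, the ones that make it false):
is false only for:
  m=True, w=True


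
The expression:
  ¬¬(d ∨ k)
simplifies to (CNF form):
d ∨ k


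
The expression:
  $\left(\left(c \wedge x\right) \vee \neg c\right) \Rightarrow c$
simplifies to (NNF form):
$c$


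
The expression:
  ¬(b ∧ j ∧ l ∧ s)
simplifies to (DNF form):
¬b ∨ ¬j ∨ ¬l ∨ ¬s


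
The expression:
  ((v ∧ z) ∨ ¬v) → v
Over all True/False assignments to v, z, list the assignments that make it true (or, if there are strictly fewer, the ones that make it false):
is true only for:
  v=True, z=False;
  v=True, z=True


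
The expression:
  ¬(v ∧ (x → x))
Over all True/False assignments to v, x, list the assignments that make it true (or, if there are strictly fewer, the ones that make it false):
is true only for:
  v=False, x=False;
  v=False, x=True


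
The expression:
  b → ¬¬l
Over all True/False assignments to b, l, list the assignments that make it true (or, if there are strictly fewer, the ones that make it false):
is false only for:
  b=True, l=False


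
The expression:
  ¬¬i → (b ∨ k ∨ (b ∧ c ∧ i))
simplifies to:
b ∨ k ∨ ¬i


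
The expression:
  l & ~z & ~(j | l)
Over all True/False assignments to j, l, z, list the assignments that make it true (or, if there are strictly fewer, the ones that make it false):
is never true.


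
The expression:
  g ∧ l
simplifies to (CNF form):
g ∧ l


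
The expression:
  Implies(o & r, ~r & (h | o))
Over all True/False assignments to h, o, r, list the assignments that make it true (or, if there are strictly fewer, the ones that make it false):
is false only for:
  h=False, o=True, r=True;
  h=True, o=True, r=True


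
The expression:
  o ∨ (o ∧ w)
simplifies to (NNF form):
o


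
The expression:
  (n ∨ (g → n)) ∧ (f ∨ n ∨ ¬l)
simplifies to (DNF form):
n ∨ (f ∧ ¬g) ∨ (¬g ∧ ¬l)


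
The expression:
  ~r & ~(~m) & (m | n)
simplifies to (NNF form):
m & ~r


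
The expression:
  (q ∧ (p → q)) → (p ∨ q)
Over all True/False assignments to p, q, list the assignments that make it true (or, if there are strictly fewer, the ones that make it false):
is always true.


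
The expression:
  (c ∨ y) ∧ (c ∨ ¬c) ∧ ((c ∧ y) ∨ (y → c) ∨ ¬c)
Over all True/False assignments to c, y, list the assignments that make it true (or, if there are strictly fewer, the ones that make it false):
is false only for:
  c=False, y=False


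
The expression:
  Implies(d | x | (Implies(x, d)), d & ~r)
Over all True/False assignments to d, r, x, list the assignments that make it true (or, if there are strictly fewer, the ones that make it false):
is true only for:
  d=True, r=False, x=False;
  d=True, r=False, x=True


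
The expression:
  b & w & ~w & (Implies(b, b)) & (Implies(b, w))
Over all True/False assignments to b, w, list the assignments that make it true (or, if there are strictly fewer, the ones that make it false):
is never true.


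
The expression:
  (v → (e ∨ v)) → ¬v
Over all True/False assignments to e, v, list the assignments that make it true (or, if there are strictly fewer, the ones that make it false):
is true only for:
  e=False, v=False;
  e=True, v=False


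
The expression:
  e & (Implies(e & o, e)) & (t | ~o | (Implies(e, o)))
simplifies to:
e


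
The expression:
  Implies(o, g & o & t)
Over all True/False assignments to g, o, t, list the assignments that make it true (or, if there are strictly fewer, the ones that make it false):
is false only for:
  g=False, o=True, t=False;
  g=False, o=True, t=True;
  g=True, o=True, t=False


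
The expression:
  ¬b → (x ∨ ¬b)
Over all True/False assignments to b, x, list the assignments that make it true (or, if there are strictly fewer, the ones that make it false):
is always true.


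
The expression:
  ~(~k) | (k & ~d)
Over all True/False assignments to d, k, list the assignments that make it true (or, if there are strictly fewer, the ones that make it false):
is true only for:
  d=False, k=True;
  d=True, k=True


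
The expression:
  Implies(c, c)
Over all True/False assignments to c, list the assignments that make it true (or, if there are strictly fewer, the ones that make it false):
is always true.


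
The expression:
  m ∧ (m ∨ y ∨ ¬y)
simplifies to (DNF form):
m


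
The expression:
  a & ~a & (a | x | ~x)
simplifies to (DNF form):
False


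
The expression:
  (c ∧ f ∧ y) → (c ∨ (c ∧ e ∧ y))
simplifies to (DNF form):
True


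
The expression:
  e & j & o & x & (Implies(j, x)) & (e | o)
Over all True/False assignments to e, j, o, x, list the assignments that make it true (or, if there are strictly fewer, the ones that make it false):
is true only for:
  e=True, j=True, o=True, x=True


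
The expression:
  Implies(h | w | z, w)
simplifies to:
w | (~h & ~z)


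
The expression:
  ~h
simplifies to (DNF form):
~h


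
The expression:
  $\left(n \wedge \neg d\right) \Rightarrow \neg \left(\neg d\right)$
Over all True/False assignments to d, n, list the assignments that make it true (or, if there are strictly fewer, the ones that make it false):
is false only for:
  d=False, n=True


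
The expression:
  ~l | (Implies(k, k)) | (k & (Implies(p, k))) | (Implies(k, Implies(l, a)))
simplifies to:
True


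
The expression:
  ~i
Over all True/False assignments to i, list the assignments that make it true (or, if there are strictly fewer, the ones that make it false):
is true only for:
  i=False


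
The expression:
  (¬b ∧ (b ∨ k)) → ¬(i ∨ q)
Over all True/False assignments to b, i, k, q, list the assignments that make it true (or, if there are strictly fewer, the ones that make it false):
is false only for:
  b=False, i=False, k=True, q=True;
  b=False, i=True, k=True, q=False;
  b=False, i=True, k=True, q=True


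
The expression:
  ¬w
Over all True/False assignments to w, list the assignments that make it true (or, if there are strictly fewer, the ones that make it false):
is true only for:
  w=False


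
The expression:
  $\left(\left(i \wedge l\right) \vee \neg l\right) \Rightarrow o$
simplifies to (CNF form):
$\left(l \vee o\right) \wedge \left(o \vee \neg i\right)$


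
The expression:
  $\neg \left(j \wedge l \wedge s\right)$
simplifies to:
$\neg j \vee \neg l \vee \neg s$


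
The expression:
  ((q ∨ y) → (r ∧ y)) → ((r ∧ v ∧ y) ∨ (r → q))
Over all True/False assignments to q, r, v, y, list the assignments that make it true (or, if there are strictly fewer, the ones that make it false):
is false only for:
  q=False, r=True, v=False, y=False;
  q=False, r=True, v=False, y=True;
  q=False, r=True, v=True, y=False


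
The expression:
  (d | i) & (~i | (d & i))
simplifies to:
d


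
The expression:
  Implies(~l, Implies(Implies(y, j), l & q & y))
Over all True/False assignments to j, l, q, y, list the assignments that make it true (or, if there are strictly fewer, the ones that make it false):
is false only for:
  j=False, l=False, q=False, y=False;
  j=False, l=False, q=True, y=False;
  j=True, l=False, q=False, y=False;
  j=True, l=False, q=False, y=True;
  j=True, l=False, q=True, y=False;
  j=True, l=False, q=True, y=True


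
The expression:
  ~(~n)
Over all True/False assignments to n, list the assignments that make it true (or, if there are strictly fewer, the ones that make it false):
is true only for:
  n=True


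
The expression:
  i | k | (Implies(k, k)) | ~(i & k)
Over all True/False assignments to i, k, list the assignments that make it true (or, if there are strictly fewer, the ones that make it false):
is always true.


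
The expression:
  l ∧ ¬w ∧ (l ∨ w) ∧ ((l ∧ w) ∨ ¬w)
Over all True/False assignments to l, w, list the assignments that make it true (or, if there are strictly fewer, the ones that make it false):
is true only for:
  l=True, w=False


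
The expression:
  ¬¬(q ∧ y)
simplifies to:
q ∧ y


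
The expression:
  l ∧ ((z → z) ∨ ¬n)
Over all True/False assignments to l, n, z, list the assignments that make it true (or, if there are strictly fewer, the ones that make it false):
is true only for:
  l=True, n=False, z=False;
  l=True, n=False, z=True;
  l=True, n=True, z=False;
  l=True, n=True, z=True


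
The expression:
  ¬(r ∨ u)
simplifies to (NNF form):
¬r ∧ ¬u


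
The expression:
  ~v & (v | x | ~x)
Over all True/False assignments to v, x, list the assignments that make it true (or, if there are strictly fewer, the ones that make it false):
is true only for:
  v=False, x=False;
  v=False, x=True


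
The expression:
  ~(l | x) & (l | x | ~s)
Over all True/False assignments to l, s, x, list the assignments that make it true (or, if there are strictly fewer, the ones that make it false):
is true only for:
  l=False, s=False, x=False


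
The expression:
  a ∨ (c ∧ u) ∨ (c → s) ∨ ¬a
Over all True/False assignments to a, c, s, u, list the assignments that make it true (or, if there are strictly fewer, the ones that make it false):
is always true.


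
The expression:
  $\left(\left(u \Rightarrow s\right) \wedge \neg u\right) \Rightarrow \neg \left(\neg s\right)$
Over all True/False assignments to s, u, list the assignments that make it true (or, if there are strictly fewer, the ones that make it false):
is false only for:
  s=False, u=False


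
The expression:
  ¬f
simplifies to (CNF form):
¬f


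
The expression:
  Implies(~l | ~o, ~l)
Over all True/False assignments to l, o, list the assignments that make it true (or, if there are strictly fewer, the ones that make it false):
is false only for:
  l=True, o=False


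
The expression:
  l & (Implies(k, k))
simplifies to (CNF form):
l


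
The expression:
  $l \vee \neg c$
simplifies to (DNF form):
$l \vee \neg c$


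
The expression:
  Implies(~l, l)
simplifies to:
l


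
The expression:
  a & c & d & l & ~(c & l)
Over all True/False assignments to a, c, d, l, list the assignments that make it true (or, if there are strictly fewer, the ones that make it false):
is never true.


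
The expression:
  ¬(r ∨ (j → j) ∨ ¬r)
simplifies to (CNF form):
False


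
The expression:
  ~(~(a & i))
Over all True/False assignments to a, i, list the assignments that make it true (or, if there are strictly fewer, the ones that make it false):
is true only for:
  a=True, i=True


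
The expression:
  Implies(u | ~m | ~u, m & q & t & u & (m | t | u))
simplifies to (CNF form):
m & q & t & u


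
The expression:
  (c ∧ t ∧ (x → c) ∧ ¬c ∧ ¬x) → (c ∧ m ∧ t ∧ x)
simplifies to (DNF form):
True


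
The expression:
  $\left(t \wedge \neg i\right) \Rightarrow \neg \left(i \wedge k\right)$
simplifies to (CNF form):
$\text{True}$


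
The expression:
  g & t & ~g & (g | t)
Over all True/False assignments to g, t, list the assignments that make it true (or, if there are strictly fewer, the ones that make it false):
is never true.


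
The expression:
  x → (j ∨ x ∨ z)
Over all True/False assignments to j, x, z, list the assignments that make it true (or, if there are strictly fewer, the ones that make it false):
is always true.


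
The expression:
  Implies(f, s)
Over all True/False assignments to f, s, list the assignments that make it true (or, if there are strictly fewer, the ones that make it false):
is false only for:
  f=True, s=False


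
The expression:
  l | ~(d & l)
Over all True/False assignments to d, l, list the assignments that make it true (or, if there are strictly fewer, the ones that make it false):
is always true.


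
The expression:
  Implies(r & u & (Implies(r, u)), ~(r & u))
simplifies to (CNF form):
~r | ~u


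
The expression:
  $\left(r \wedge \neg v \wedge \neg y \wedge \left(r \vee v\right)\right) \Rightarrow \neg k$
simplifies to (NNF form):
$v \vee y \vee \neg k \vee \neg r$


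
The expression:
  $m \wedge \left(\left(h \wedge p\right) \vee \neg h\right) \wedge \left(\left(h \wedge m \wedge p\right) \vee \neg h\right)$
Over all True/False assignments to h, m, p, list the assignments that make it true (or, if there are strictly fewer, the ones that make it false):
is true only for:
  h=False, m=True, p=False;
  h=False, m=True, p=True;
  h=True, m=True, p=True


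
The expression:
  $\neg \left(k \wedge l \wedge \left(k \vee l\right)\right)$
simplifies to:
$\neg k \vee \neg l$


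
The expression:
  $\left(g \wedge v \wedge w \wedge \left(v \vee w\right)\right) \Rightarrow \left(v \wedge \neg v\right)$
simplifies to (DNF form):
$\neg g \vee \neg v \vee \neg w$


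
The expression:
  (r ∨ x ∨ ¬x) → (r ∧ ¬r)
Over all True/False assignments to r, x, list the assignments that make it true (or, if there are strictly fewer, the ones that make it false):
is never true.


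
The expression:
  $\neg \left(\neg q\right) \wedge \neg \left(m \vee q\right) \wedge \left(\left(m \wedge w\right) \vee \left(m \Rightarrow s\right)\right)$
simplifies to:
$\text{False}$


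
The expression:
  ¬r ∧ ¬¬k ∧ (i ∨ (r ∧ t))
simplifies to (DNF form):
i ∧ k ∧ ¬r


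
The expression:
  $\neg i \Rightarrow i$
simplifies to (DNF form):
$i$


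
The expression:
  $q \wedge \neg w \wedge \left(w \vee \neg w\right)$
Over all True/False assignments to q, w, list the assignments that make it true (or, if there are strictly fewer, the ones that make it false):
is true only for:
  q=True, w=False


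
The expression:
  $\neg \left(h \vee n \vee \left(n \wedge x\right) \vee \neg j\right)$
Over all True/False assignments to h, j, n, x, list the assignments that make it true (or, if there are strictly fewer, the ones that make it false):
is true only for:
  h=False, j=True, n=False, x=False;
  h=False, j=True, n=False, x=True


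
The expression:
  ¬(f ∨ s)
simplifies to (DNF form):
¬f ∧ ¬s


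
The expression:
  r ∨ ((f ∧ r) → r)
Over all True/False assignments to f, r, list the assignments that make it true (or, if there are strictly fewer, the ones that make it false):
is always true.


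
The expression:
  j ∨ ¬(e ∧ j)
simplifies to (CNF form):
True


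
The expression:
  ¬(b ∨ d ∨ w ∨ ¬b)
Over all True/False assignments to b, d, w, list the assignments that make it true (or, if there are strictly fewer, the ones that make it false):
is never true.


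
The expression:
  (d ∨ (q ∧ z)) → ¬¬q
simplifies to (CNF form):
q ∨ ¬d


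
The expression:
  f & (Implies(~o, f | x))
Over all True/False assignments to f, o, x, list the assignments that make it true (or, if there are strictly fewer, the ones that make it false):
is true only for:
  f=True, o=False, x=False;
  f=True, o=False, x=True;
  f=True, o=True, x=False;
  f=True, o=True, x=True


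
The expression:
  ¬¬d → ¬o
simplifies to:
¬d ∨ ¬o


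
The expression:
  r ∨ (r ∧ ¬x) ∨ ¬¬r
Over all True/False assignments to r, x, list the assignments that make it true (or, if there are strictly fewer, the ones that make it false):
is true only for:
  r=True, x=False;
  r=True, x=True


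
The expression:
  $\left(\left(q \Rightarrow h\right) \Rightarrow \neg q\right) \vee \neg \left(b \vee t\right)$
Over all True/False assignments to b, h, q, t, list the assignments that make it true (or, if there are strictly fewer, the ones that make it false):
is false only for:
  b=False, h=True, q=True, t=True;
  b=True, h=True, q=True, t=False;
  b=True, h=True, q=True, t=True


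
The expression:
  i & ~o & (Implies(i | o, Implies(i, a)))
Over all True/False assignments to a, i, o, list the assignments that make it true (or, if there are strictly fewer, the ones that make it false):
is true only for:
  a=True, i=True, o=False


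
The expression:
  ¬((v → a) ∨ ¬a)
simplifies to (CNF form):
False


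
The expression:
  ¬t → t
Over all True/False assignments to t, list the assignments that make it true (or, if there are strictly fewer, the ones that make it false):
is true only for:
  t=True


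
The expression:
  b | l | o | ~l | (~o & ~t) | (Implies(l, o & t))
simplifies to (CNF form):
True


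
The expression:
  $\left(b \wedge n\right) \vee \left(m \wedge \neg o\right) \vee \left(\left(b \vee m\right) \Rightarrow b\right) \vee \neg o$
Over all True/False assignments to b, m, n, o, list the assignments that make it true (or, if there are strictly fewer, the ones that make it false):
is false only for:
  b=False, m=True, n=False, o=True;
  b=False, m=True, n=True, o=True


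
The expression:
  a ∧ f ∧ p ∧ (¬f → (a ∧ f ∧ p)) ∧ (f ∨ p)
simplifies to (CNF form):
a ∧ f ∧ p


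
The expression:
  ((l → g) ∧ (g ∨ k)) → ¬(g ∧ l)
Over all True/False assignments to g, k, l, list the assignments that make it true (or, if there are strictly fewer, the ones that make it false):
is false only for:
  g=True, k=False, l=True;
  g=True, k=True, l=True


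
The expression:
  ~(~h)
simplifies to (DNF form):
h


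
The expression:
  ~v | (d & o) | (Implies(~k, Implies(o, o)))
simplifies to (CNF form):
True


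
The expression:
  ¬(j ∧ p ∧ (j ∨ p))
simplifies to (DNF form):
¬j ∨ ¬p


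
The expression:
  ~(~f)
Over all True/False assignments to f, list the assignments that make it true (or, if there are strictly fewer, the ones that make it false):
is true only for:
  f=True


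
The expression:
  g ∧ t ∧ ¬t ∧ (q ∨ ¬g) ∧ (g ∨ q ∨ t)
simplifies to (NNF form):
False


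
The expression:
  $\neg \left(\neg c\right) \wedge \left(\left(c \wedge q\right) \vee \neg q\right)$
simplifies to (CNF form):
$c$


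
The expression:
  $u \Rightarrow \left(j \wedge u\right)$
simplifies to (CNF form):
$j \vee \neg u$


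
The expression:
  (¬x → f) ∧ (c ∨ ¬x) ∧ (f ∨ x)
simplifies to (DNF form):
(c ∧ x) ∨ (f ∧ ¬x)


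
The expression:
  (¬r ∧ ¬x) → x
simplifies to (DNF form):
r ∨ x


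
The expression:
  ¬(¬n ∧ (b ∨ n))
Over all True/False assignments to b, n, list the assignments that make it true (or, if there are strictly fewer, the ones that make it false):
is false only for:
  b=True, n=False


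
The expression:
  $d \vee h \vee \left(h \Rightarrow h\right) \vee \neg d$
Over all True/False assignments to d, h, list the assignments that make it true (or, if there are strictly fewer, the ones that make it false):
is always true.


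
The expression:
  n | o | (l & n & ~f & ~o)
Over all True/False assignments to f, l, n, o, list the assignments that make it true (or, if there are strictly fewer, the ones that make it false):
is false only for:
  f=False, l=False, n=False, o=False;
  f=False, l=True, n=False, o=False;
  f=True, l=False, n=False, o=False;
  f=True, l=True, n=False, o=False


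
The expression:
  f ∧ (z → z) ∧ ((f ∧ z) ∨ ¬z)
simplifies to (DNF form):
f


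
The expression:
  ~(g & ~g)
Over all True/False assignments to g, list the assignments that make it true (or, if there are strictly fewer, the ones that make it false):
is always true.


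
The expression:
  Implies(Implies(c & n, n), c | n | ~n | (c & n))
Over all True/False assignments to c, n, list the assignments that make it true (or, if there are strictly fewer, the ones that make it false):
is always true.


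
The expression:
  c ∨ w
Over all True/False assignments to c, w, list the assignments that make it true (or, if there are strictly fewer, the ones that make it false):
is false only for:
  c=False, w=False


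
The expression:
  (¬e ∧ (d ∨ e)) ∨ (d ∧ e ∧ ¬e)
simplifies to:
d ∧ ¬e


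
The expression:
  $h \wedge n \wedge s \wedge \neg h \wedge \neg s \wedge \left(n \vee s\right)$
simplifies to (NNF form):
$\text{False}$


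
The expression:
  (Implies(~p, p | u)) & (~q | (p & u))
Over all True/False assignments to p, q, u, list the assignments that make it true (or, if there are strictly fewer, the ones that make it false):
is true only for:
  p=False, q=False, u=True;
  p=True, q=False, u=False;
  p=True, q=False, u=True;
  p=True, q=True, u=True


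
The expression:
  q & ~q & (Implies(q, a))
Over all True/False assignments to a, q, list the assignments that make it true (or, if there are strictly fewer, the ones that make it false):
is never true.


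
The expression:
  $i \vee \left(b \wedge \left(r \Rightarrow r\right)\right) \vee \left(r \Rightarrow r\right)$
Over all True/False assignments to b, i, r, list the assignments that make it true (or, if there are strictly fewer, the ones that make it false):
is always true.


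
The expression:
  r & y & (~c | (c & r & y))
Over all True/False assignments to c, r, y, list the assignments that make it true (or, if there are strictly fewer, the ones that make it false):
is true only for:
  c=False, r=True, y=True;
  c=True, r=True, y=True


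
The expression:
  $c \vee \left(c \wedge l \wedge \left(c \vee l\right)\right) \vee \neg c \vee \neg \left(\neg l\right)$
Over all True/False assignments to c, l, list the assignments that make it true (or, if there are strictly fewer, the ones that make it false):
is always true.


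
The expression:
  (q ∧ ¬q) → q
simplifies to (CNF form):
True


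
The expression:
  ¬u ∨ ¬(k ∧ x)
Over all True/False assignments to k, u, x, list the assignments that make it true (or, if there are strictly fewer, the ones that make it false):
is false only for:
  k=True, u=True, x=True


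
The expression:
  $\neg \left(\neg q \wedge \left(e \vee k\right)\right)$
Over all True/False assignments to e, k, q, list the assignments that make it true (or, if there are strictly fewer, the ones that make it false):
is false only for:
  e=False, k=True, q=False;
  e=True, k=False, q=False;
  e=True, k=True, q=False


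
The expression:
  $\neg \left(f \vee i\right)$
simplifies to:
$\neg f \wedge \neg i$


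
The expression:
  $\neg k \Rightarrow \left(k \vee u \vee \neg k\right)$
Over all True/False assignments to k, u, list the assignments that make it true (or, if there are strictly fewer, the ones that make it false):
is always true.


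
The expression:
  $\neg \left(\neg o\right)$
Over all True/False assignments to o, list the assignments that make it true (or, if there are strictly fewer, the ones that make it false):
is true only for:
  o=True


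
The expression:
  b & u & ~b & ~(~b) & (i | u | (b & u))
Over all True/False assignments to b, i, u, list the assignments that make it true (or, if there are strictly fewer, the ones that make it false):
is never true.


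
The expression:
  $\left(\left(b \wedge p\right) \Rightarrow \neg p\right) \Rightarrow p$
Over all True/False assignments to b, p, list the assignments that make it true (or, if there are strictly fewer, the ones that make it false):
is true only for:
  b=False, p=True;
  b=True, p=True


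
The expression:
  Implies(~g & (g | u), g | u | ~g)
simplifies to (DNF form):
True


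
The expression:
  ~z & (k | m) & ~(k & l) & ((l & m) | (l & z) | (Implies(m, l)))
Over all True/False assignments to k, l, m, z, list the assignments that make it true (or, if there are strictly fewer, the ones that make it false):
is true only for:
  k=False, l=True, m=True, z=False;
  k=True, l=False, m=False, z=False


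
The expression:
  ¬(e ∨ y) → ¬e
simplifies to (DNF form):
True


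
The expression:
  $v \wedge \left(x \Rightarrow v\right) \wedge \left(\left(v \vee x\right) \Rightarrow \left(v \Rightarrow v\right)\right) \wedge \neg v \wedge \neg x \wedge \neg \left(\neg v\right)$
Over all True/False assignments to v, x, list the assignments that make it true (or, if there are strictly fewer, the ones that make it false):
is never true.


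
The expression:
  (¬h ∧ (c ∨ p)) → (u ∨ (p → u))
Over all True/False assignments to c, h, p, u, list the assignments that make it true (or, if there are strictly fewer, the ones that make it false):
is false only for:
  c=False, h=False, p=True, u=False;
  c=True, h=False, p=True, u=False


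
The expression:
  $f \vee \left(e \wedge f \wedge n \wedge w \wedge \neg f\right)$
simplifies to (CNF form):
$f$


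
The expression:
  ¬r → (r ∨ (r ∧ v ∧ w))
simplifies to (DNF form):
r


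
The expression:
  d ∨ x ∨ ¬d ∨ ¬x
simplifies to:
True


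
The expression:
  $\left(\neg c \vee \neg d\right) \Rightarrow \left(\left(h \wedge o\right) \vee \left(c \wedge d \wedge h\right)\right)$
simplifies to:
$\left(c \wedge d\right) \vee \left(h \wedge o\right)$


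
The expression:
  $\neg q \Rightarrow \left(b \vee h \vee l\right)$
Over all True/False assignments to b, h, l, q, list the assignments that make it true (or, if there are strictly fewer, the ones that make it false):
is false only for:
  b=False, h=False, l=False, q=False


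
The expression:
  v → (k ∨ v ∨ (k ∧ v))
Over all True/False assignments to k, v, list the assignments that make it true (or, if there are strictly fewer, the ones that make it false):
is always true.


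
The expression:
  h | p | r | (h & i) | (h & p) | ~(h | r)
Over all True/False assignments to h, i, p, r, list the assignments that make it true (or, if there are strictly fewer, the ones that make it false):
is always true.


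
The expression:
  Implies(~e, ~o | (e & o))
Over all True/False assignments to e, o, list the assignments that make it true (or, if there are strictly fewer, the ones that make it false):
is false only for:
  e=False, o=True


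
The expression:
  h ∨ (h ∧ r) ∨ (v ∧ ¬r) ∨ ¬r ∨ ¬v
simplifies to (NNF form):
h ∨ ¬r ∨ ¬v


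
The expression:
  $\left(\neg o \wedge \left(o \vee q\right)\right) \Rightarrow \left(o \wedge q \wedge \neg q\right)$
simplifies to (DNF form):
$o \vee \neg q$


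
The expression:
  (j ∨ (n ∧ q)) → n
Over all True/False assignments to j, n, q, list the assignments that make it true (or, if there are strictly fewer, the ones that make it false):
is false only for:
  j=True, n=False, q=False;
  j=True, n=False, q=True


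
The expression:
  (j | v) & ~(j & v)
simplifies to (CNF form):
(j | v) & (~j | ~v)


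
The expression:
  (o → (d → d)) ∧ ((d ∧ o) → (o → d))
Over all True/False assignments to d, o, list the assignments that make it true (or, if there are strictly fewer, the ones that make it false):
is always true.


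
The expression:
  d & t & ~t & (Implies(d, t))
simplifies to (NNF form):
False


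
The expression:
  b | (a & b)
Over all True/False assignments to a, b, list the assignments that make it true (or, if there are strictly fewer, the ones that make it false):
is true only for:
  a=False, b=True;
  a=True, b=True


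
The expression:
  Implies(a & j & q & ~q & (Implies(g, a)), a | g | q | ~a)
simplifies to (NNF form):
True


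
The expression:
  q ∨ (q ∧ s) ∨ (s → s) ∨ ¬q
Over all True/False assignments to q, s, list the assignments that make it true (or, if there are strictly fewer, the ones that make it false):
is always true.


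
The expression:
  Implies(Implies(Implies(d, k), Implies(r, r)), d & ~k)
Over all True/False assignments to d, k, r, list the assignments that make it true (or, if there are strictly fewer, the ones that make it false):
is true only for:
  d=True, k=False, r=False;
  d=True, k=False, r=True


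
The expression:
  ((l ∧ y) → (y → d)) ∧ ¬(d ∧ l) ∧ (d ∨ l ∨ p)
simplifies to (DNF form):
(d ∧ ¬l) ∨ (p ∧ ¬l) ∨ (l ∧ ¬d ∧ ¬y)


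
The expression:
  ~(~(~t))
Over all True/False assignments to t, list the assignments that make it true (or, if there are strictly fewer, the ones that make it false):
is true only for:
  t=False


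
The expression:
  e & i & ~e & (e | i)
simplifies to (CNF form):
False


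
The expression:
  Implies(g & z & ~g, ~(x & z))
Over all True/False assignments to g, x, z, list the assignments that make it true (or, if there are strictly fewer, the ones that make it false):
is always true.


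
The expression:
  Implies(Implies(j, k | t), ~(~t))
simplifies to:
t | (j & ~k)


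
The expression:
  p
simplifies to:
p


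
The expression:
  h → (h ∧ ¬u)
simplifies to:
¬h ∨ ¬u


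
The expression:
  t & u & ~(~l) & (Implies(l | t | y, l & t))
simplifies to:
l & t & u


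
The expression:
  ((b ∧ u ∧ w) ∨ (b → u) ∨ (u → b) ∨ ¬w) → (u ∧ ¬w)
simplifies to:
u ∧ ¬w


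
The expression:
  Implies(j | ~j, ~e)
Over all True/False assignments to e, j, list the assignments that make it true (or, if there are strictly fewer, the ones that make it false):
is true only for:
  e=False, j=False;
  e=False, j=True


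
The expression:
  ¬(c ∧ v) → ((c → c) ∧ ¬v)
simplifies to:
c ∨ ¬v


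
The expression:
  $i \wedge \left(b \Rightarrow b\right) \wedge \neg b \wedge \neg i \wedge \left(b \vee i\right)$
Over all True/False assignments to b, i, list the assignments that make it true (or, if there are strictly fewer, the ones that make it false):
is never true.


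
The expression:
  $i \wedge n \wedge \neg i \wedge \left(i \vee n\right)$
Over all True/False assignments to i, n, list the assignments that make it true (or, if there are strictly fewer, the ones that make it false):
is never true.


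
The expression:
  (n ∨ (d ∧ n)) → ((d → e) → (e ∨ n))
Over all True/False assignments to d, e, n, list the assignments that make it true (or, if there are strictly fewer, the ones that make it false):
is always true.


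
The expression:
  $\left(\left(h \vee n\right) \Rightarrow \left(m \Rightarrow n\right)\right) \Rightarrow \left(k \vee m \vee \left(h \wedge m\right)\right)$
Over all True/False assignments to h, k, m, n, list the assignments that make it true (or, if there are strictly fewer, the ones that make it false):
is false only for:
  h=False, k=False, m=False, n=False;
  h=False, k=False, m=False, n=True;
  h=True, k=False, m=False, n=False;
  h=True, k=False, m=False, n=True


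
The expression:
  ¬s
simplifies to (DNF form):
¬s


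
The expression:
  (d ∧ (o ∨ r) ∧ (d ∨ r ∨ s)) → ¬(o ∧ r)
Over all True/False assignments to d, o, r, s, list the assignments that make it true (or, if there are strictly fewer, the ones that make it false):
is false only for:
  d=True, o=True, r=True, s=False;
  d=True, o=True, r=True, s=True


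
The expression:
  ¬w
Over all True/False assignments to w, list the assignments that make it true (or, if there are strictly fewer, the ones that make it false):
is true only for:
  w=False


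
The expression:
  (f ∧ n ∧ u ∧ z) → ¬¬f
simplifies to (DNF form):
True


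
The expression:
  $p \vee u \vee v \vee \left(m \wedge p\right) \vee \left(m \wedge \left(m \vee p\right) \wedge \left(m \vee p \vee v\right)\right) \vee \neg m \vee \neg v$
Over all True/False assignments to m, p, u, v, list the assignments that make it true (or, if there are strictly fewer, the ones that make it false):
is always true.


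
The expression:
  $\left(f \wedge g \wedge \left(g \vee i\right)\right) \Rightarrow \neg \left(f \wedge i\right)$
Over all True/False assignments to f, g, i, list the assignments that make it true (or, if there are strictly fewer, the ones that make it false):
is false only for:
  f=True, g=True, i=True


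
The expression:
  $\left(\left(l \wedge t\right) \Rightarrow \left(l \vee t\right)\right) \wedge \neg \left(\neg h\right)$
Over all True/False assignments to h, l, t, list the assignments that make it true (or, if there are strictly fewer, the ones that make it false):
is true only for:
  h=True, l=False, t=False;
  h=True, l=False, t=True;
  h=True, l=True, t=False;
  h=True, l=True, t=True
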